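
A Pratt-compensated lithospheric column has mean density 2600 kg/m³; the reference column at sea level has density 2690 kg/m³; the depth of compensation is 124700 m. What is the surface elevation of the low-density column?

ρ_ref D = ρ (D + h) → h = D (ρ_ref − ρ)/ρ.
h = 124700 m × (2690 − 2600)/2600 = 4320 m.

4320 m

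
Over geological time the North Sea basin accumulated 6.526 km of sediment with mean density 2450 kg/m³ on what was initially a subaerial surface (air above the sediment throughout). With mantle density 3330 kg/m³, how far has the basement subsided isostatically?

4.8 km

Subaerial load: s = t ρ_sed / ρ_m = 6.526 km × 2450/3330 = 4.8 km.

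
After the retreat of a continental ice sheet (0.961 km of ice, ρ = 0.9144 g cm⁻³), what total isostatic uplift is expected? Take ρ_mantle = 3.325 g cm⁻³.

Removing the load lets mantle flow back in; uplift u satisfies ρ_ice t = ρ_m u.
u = t ρ_ice/ρ_m = 0.961 km × 0.9144/3.325 = 0.264 km.

0.264 km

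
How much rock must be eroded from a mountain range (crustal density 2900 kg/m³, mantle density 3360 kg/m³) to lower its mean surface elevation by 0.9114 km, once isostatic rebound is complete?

Net drop Δ = e − u = e − e ρ_c/ρ_m = e (ρ_m − ρ_c)/ρ_m.
e = Δ ρ_m/(ρ_m − ρ_c) = 0.9114 km × 3360/460 = 6.66 km.

6.66 km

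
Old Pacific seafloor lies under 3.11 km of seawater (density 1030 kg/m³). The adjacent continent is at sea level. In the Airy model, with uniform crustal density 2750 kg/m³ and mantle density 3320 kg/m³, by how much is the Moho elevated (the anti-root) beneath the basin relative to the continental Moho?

9.38 km

Balancing pressure at the compensation depth: replacing crust with seawater at the top is compensated by replacing crust with mantle at the base: d (ρ_c − ρ_w) = a (ρ_m − ρ_c).
a = d (ρ_c − ρ_w)/(ρ_m − ρ_c) = 3.11 km × 1720/570 = 9.38 km.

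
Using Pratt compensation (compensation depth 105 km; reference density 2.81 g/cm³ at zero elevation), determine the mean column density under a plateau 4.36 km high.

Pratt balance: ρ_ref D = ρ (D + h).
ρ = ρ_ref D/(D + h) = 2.81 × 105 km/(105 km + 4.36 km) = 2.7 g/cm³.

2.7 g/cm³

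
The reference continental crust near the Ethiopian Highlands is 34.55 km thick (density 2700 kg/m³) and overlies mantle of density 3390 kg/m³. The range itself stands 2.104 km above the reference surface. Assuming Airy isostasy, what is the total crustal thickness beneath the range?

Root depth r = h ρ_c / (ρ_m − ρ_c) = 2.104 km × 2700 / 690 = 8.233 km.
Total thickness = T + h + r = 34.55 km + 2.104 km + 8.233 km = 44.9 km.

44.9 km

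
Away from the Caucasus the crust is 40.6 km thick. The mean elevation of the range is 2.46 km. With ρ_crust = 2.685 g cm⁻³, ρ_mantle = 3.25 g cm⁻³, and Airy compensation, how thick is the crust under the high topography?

Root depth r = h ρ_c / (ρ_m − ρ_c) = 2.46 km × 2.685 / 0.565 = 11.69 km.
Total thickness = T + h + r = 40.6 km + 2.46 km + 11.69 km = 54.8 km.

54.8 km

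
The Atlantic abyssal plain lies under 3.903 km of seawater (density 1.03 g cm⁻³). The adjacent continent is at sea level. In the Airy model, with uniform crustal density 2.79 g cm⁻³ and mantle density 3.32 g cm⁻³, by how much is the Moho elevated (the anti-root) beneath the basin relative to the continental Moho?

In Airy isostatic equilibrium: replacing crust with seawater at the top is compensated by replacing crust with mantle at the base: d (ρ_c − ρ_w) = a (ρ_m − ρ_c).
a = d (ρ_c − ρ_w)/(ρ_m − ρ_c) = 3.903 km × 1.76/0.53 = 13 km.

13 km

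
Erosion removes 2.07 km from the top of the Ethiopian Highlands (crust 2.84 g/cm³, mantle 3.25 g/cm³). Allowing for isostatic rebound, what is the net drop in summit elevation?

Rebound u = e ρ_c/ρ_m = 2.07 km × 2.84/3.25 = 1.809 km.
Net surface drop = e − u = 2.07 km − 1.809 km = e (ρ_m − ρ_c)/ρ_m = 0.261 km.

0.261 km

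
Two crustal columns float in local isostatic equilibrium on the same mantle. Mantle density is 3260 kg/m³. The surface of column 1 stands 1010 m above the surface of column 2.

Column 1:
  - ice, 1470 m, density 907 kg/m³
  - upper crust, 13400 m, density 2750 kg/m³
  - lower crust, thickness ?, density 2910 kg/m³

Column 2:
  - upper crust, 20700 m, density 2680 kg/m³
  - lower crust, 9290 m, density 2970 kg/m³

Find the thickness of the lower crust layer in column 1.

22000 m

Take the compensation level at the base of the deeper column (depth z_c below the surface of column 1) and equate Σ ρ_i t_i down to z_c; mantle fills any gap and the z_c terms cancel.
Column 1: 1470×907 + 13400×2750 + x×2910 + (z_c − 14870 − x)×3260
Column 2: 1010×0 + 20700×2680 + 9290×2970 + (z_c − 1010 − 29990)×3260
The z_c×3260 term appears on both sides and cancels. Collect the known terms of each column as K = Σ(ρt)_known − 3260 × (depth of known layers): K_1 = 38183290 − 3260×14870 = −10292910; K_2 = 83067300 − 3260×(1010 + 29990) = −17992700.
Balance: K_1 − x×(3260 − 2910) = K_2, so x = (K_1 − K_2)/(3260 − 2910) = 7699790/350 = 22000 m.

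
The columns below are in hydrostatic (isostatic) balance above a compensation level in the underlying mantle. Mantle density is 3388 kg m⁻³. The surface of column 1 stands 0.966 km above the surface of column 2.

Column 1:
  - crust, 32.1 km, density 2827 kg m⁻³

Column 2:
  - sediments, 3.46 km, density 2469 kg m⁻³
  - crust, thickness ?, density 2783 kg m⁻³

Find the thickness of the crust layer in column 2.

19.1 km

Take the compensation level at the base of the deeper column (depth z_c below the surface of column 1) and equate Σ ρ_i t_i down to z_c; mantle fills any gap and the z_c terms cancel.
Column 1: 32.1×2827 + (z_c − 32.1)×3388
Column 2: 0.966×0 + 3.46×2469 + x×2783 + (z_c − 0.966 − 3.46 − x)×3388
The z_c×3388 term appears on both sides and cancels. Collect the known terms of each column as K = Σ(ρt)_known − 3388 × (depth of known layers): K_1 = 90746.7 − 3388×32.1 = −18008.1; K_2 = 8542.74 − 3388×(0.966 + 3.46) = −6452.548.
Balance: K_1 = K_2 − x×(3388 − 2783), so x = (K_2 − K_1)/(3388 − 2783) = 11555.6/605 = 19.1 km.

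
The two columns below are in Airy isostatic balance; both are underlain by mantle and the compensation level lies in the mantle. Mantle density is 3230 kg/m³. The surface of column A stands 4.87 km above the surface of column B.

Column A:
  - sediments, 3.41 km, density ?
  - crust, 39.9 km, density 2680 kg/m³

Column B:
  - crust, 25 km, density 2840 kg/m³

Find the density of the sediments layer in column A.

Take the compensation level at the base of the deeper column (depth z_c below the surface of column A) and equate Σ ρ_i t_i down to z_c; mantle fills any gap and the z_c terms cancel.
Column A: 3.41×ρ + 39.9×2680 + (z_c − 43.31)×3230
Column B: 4.87×0 + 25×2840 + (z_c − 4.87 − 25)×3230
The z_c×3230 term appears on both sides and cancels. Collect the known terms of each column as K = Σ(ρt)_known − 3230 × (depth of known layers): K_A = 106932 − 3230×43.31 = −32959.3; K_B = 71000 − 3230×(4.87 + 25) = −25480.1.
Balance: K_A + 3.41×ρ = K_B, so ρ = (K_B − K_A)/3.41 = 7479.2/3.41 = 2190 kg/m³.

2190 kg/m³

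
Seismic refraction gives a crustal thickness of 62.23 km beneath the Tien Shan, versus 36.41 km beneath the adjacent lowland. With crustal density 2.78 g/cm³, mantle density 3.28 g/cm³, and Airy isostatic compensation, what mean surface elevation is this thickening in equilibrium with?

Excess crust Δ = 62.23 km − 36.41 km = 25.82 km, split between elevation h and root r with h + r = Δ.
Airy balance ρ_c h = (ρ_m − ρ_c) r gives r = h ρ_c/(ρ_m − ρ_c), so h (1 + ρ_c/(ρ_m − ρ_c)) = Δ, i.e. h = Δ (ρ_m − ρ_c)/ρ_m.
h = 25.82 km × 0.5/3.28 = 3.94 km.

3.94 km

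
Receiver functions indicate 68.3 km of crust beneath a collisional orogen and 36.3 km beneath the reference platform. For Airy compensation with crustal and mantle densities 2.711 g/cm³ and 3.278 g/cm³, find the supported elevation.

5.54 km

Excess crust Δ = 68.3 km − 36.3 km = 32 km, split between elevation h and root r with h + r = Δ.
Airy balance ρ_c h = (ρ_m − ρ_c) r gives r = h ρ_c/(ρ_m − ρ_c), so h (1 + ρ_c/(ρ_m − ρ_c)) = Δ, i.e. h = Δ (ρ_m − ρ_c)/ρ_m.
h = 32 km × 0.567/3.278 = 5.54 km.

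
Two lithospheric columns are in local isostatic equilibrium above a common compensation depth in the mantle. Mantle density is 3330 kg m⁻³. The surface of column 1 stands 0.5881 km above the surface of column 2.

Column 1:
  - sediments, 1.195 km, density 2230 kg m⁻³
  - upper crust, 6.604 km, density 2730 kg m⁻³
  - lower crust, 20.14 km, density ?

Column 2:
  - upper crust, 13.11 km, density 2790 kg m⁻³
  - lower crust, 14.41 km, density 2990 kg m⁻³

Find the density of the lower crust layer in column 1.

2900 kg m⁻³

Take the compensation level at the base of the deeper column (depth z_c below the surface of column 1) and equate Σ ρ_i t_i down to z_c; mantle fills any gap and the z_c terms cancel.
Column 1: 1.195×2230 + 6.604×2730 + 20.14×ρ + (z_c − 27.939)×3330
Column 2: 0.5881×0 + 13.11×2790 + 14.41×2990 + (z_c − 0.5881 − 27.52)×3330
The z_c×3330 term appears on both sides and cancels. Collect the known terms of each column as K = Σ(ρt)_known − 3330 × (depth of known layers): K_1 = 20693.77 − 3330×27.939 = −72343.1; K_2 = 79662.8 − 3330×(0.5881 + 27.52) = −13937.173.
Balance: K_1 + 20.14×ρ = K_2, so ρ = (K_2 − K_1)/20.14 = 58405.9/20.14 = 2900 kg m⁻³.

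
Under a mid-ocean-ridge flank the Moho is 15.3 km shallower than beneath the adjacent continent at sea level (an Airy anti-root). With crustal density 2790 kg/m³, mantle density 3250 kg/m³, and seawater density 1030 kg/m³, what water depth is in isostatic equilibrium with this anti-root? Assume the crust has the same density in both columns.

Replacing a thickness d of crust by seawater at the top must be balanced by replacing crust with mantle at the base: d (ρ_c − ρ_w) = a (ρ_m − ρ_c).
d = a (ρ_m − ρ_c)/(ρ_c − ρ_w) = 15.3 km × 460/1760 = 4 km.

4 km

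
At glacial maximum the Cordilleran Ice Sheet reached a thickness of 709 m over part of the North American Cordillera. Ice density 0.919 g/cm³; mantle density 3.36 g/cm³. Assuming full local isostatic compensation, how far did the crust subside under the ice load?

194 m

By Archimedes' principle applied to the lithosphere: the ice load ρ_ice t is balanced by mantle displaced below, ρ_m s.
s = t ρ_ice / ρ_m = 709 m × 0.919/3.36 = 194 m.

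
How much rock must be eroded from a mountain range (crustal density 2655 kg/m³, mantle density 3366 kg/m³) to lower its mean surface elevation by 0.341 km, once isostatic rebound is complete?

1.61 km

Net drop Δ = e − u = e − e ρ_c/ρ_m = e (ρ_m − ρ_c)/ρ_m.
e = Δ ρ_m/(ρ_m − ρ_c) = 0.341 km × 3366/711 = 1.61 km.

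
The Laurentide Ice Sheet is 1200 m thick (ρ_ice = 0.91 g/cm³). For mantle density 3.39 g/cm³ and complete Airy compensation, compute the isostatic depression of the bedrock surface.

Equating mass per unit area of the two columns: the ice load ρ_ice t is balanced by mantle displaced below, ρ_m s.
s = t ρ_ice / ρ_m = 1200 m × 0.91/3.39 = 322 m.

322 m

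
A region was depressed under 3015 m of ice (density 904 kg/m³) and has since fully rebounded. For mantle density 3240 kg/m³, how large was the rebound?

841 m

Removing the load lets mantle flow back in; uplift u satisfies ρ_ice t = ρ_m u.
u = t ρ_ice/ρ_m = 3015 m × 904/3240 = 841 m.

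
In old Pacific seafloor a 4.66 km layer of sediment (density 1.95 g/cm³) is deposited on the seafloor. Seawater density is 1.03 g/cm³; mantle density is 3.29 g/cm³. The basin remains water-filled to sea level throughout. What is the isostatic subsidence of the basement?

Submarine loading: the sediment displaces seawater, and the subsidence is in turn flooded, so s (ρ_m − ρ_w) = t (ρ_sed − ρ_w).
s = 4.66 km × (1.95 − 1.03) / (3.29 − 1.03) = 1.9 km.

1.9 km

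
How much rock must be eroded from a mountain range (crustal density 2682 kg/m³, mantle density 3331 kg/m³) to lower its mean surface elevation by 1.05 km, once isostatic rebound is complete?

5.39 km

Net drop Δ = e − u = e − e ρ_c/ρ_m = e (ρ_m − ρ_c)/ρ_m.
e = Δ ρ_m/(ρ_m − ρ_c) = 1.05 km × 3331/649 = 5.39 km.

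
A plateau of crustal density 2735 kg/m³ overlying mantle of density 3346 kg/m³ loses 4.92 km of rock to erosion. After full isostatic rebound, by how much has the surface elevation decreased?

0.898 km

Rebound u = e ρ_c/ρ_m = 4.92 km × 2735/3346 = 4.022 km.
Net surface drop = e − u = 4.92 km − 4.022 km = e (ρ_m − ρ_c)/ρ_m = 0.898 km.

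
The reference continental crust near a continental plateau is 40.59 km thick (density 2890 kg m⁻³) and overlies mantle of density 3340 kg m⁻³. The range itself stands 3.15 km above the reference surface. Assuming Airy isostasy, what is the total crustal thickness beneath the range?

Root depth r = h ρ_c / (ρ_m − ρ_c) = 3.15 km × 2890 / 450 = 20.23 km.
Total thickness = T + h + r = 40.59 km + 3.15 km + 20.23 km = 64 km.

64 km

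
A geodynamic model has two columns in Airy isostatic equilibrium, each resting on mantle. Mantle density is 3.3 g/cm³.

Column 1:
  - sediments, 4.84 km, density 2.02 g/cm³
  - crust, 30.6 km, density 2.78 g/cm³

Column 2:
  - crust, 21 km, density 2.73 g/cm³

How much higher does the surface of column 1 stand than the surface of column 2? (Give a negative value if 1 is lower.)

For any compensation level in the mantle, the mantle terms cancel and isostasy reduces to e = (Σt_1 − Σt_2) − (Σ(ρt)_1 − Σ(ρt)_2) / ρ_m.
Σt_1 = 35.44 km; Σt_2 = 21 km; Σ(ρt)_1 = 94.8448; Σ(ρt)_2 = 57.33 (in km·g/cm³).
e = (35.44 − 21) − (94.8448 − 57.33) / 3.3 = 3.07 km.

3.07 km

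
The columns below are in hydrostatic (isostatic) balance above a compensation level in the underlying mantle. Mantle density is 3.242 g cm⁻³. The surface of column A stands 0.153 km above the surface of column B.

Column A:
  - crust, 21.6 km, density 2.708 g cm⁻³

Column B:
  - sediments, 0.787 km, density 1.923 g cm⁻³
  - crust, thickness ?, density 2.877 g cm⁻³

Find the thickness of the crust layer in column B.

27.4 km

Take the compensation level at the base of the deeper column (depth z_c below the surface of column A) and equate Σ ρ_i t_i down to z_c; mantle fills any gap and the z_c terms cancel.
Column A: 21.6×2.708 + (z_c − 21.6)×3.242
Column B: 0.153×0 + 0.787×1.923 + x×2.877 + (z_c − 0.153 − 0.787 − x)×3.242
The z_c×3.242 term appears on both sides and cancels. Collect the known terms of each column as K = Σ(ρt)_known − 3.242 × (depth of known layers): K_A = 58.4928 − 3.242×21.6 = −11.5344; K_B = 1.513401 − 3.242×(0.153 + 0.787) = −1.534079.
Balance: K_A = K_B − x×(3.242 − 2.877), so x = (K_B − K_A)/(3.242 − 2.877) = 10.0003/0.365 = 27.4 km.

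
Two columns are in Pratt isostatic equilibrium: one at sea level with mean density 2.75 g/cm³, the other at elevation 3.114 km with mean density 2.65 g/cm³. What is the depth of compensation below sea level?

82.5 km

ρ_ref D = ρ (D + h) → D (ρ_ref − ρ) = ρ h.
D = ρ h/(ρ_ref − ρ) = 2.65 × 3.114 km/(2.75 − 2.65) = 82.5 km.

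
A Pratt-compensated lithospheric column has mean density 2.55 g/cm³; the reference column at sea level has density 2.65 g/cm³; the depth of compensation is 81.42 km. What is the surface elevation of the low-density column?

ρ_ref D = ρ (D + h) → h = D (ρ_ref − ρ)/ρ.
h = 81.42 km × (2.65 − 2.55)/2.55 = 3.19 km.

3.19 km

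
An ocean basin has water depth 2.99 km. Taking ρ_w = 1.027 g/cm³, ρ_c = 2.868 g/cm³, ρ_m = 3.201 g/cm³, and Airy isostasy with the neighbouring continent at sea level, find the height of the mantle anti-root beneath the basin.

16.5 km

Isostatic balance requires: replacing crust with seawater at the top is compensated by replacing crust with mantle at the base: d (ρ_c − ρ_w) = a (ρ_m − ρ_c).
a = d (ρ_c − ρ_w)/(ρ_m − ρ_c) = 2.99 km × 1.841/0.333 = 16.5 km.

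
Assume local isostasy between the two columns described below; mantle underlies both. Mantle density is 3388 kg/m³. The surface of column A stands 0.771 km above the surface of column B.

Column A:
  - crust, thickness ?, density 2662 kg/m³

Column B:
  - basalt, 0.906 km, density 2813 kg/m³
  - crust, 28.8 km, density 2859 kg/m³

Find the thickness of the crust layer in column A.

25.3 km

Take the compensation level at the base of the deeper column (depth z_c below the surface of column A) and equate Σ ρ_i t_i down to z_c; mantle fills any gap and the z_c terms cancel.
Column A: x×2662 + (z_c − 0 − x)×3388
Column B: 0.771×0 + 0.906×2813 + 28.8×2859 + (z_c − 0.771 − 29.706)×3388
The z_c×3388 term appears on both sides and cancels. Collect the known terms of each column as K = Σ(ρt)_known − 3388 × (depth of known layers): K_A = 0 − 3388×0 = 0; K_B = 84887.778 − 3388×(0.771 + 29.706) = −18368.298.
Balance: K_A − x×(3388 − 2662) = K_B, so x = (K_A − K_B)/(3388 − 2662) = 18368.3/726 = 25.3 km.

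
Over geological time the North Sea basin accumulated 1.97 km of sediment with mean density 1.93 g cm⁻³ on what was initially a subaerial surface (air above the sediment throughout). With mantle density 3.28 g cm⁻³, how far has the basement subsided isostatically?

1.16 km

Subaerial load: s = t ρ_sed / ρ_m = 1.97 km × 1.93/3.28 = 1.16 km.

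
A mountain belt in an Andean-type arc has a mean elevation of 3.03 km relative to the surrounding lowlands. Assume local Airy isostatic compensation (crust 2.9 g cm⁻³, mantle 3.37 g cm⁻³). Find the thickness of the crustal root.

18.7 km

Equating mass per unit area of the two columns: the weight of the topography is balanced by the buoyancy of the root, ρ_c h = (ρ_m − ρ_c) r.
r = h · ρ_c / (ρ_m − ρ_c) = 3.03 km × 2.9 / (3.37 − 2.9) = 18.7 km.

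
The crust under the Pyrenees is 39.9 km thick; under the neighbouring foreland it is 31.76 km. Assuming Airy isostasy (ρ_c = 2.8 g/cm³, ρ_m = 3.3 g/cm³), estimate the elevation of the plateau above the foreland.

1.23 km

Excess crust Δ = 39.9 km − 31.76 km = 8.14 km, split between elevation h and root r with h + r = Δ.
Airy balance ρ_c h = (ρ_m − ρ_c) r gives r = h ρ_c/(ρ_m − ρ_c), so h (1 + ρ_c/(ρ_m − ρ_c)) = Δ, i.e. h = Δ (ρ_m − ρ_c)/ρ_m.
h = 8.14 km × 0.5/3.3 = 1.23 km.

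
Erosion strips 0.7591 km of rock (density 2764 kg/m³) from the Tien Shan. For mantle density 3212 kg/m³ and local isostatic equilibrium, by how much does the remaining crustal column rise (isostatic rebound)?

Unloading: uplift u = e ρ_c/ρ_m = 0.7591 km × 2764/3212 = 0.653 km.

0.653 km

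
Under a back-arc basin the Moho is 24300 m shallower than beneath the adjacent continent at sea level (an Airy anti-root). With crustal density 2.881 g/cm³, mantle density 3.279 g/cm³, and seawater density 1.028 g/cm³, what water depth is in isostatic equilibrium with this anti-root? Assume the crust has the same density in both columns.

Replacing a thickness d of crust by seawater at the top must be balanced by replacing crust with mantle at the base: d (ρ_c − ρ_w) = a (ρ_m − ρ_c).
d = a (ρ_m − ρ_c)/(ρ_c − ρ_w) = 24300 m × 0.398/1.853 = 5220 m.

5220 m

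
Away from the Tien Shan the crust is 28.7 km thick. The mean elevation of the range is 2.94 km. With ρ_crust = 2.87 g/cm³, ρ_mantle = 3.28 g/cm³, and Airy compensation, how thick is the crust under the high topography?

Root depth r = h ρ_c / (ρ_m − ρ_c) = 2.94 km × 2.87 / 0.41 = 20.58 km.
Total thickness = T + h + r = 28.7 km + 2.94 km + 20.58 km = 52.2 km.

52.2 km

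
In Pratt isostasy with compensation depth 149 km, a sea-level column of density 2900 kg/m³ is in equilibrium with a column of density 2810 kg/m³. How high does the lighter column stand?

4.77 km

ρ_ref D = ρ (D + h) → h = D (ρ_ref − ρ)/ρ.
h = 149 km × (2900 − 2810)/2810 = 4.77 km.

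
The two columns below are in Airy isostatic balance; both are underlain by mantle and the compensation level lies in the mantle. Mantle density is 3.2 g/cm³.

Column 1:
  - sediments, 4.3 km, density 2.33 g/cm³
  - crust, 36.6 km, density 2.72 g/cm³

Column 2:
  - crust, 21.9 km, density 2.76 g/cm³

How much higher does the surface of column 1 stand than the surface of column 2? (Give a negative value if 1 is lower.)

For any compensation level in the mantle, the mantle terms cancel and isostasy reduces to e = (Σt_1 − Σt_2) − (Σ(ρt)_1 − Σ(ρt)_2) / ρ_m.
Σt_1 = 40.9 km; Σt_2 = 21.9 km; Σ(ρt)_1 = 109.571; Σ(ρt)_2 = 60.444 (in km·g/cm³).
e = (40.9 − 21.9) − (109.571 − 60.444) / 3.2 = 3.65 km.

3.65 km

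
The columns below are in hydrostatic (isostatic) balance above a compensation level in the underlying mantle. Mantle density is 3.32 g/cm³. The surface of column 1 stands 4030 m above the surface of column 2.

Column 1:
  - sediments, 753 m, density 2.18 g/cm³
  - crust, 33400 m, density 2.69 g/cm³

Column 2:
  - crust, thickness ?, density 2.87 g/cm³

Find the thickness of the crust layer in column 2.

Take the compensation level at the base of the deeper column (depth z_c below the surface of column 1) and equate Σ ρ_i t_i down to z_c; mantle fills any gap and the z_c terms cancel.
Column 1: 753×2.18 + 33400×2.69 + (z_c − 34153)×3.32
Column 2: 4030×0 + x×2.87 + (z_c − 4030 − 0 − x)×3.32
The z_c×3.32 term appears on both sides and cancels. Collect the known terms of each column as K = Σ(ρt)_known − 3.32 × (depth of known layers): K_1 = 91487.54 − 3.32×34153 = −21900.42; K_2 = 0 − 3.32×(4030 + 0) = −13379.6.
Balance: K_1 = K_2 − x×(3.32 − 2.87), so x = (K_2 − K_1)/(3.32 − 2.87) = 8520.82/0.45 = 18900 m.

18900 m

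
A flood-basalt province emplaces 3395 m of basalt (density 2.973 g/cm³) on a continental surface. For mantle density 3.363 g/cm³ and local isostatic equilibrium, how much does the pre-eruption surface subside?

3000 m

Subaerial loading: s = t ρ_load / ρ_m.
s = 3395 m × 2.973/3.363 = 3000 m.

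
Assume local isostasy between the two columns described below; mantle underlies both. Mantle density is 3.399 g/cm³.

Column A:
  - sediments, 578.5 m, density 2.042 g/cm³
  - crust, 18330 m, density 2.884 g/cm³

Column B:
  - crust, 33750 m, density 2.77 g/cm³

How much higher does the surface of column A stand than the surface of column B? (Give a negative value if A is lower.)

For any compensation level in the mantle, the mantle terms cancel and isostasy reduces to e = (Σt_A − Σt_B) − (Σ(ρt)_A − Σ(ρt)_B) / ρ_m.
Σt_A = 18908.5 m; Σt_B = 33750 m; Σ(ρt)_A = 54045.017; Σ(ρt)_B = 93487.5 (in m·g/cm³).
e = (18908.5 − 33750) − (54045.017 − 93487.5) / 3.399 = −3240 m.

−3240 m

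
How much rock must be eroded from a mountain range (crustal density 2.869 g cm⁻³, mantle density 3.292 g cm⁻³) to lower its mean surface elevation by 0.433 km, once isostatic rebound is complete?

3.37 km

Net drop Δ = e − u = e − e ρ_c/ρ_m = e (ρ_m − ρ_c)/ρ_m.
e = Δ ρ_m/(ρ_m − ρ_c) = 0.433 km × 3.292/0.423 = 3.37 km.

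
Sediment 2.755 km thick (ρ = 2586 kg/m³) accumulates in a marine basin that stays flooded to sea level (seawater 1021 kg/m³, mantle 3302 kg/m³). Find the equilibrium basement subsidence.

Submarine loading: the sediment displaces seawater, and the subsidence is in turn flooded, so s (ρ_m − ρ_w) = t (ρ_sed − ρ_w).
s = 2.755 km × (2586 − 1021) / (3302 − 1021) = 1.89 km.

1.89 km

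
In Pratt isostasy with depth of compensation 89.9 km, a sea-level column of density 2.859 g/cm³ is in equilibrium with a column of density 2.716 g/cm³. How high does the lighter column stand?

4.73 km

ρ_ref D = ρ (D + h) → h = D (ρ_ref − ρ)/ρ.
h = 89.9 km × (2.859 − 2.716)/2.716 = 4.73 km.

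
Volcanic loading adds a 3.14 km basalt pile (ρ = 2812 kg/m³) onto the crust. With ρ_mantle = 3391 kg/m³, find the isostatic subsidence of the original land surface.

2.6 km

Subaerial loading: s = t ρ_load / ρ_m.
s = 3.14 km × 2812/3391 = 2.6 km.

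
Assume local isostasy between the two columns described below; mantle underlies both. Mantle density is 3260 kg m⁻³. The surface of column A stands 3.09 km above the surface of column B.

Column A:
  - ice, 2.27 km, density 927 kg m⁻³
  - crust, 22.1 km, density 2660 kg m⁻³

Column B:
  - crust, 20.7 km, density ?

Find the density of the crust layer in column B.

2850 kg m⁻³

Take the compensation level at the base of the deeper column (depth z_c below the surface of column A) and equate Σ ρ_i t_i down to z_c; mantle fills any gap and the z_c terms cancel.
Column A: 2.27×927 + 22.1×2660 + (z_c − 24.37)×3260
Column B: 3.09×0 + 20.7×ρ + (z_c − 3.09 − 20.7)×3260
The z_c×3260 term appears on both sides and cancels. Collect the known terms of each column as K = Σ(ρt)_known − 3260 × (depth of known layers): K_A = 60890.29 − 3260×24.37 = −18555.91; K_B = 0 − 3260×(3.09 + 20.7) = −77555.4.
Balance: K_A = K_B + 20.7×ρ, so ρ = (K_A − K_B)/20.7 = 58999.5/20.7 = 2850 kg m⁻³.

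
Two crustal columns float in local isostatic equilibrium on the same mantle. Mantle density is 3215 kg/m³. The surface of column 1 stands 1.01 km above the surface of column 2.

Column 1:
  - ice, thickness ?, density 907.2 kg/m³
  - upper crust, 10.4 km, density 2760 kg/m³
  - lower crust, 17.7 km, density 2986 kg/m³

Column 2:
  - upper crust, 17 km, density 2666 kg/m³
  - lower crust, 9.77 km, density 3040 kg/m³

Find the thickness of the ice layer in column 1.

Take the compensation level at the base of the deeper column (depth z_c below the surface of column 1) and equate Σ ρ_i t_i down to z_c; mantle fills any gap and the z_c terms cancel.
Column 1: x×907.2 + 10.4×2760 + 17.7×2986 + (z_c − 28.1 − x)×3215
Column 2: 1.01×0 + 17×2666 + 9.77×3040 + (z_c − 1.01 − 26.77)×3215
The z_c×3215 term appears on both sides and cancels. Collect the known terms of each column as K = Σ(ρt)_known − 3215 × (depth of known layers): K_1 = 81556.2 − 3215×28.1 = −8785.3; K_2 = 75022.8 − 3215×(1.01 + 26.77) = −14289.9.
Balance: K_1 − x×(3215 − 907.2) = K_2, so x = (K_1 − K_2)/(3215 − 907.2) = 5504.6/2307.8 = 2.39 km.

2.39 km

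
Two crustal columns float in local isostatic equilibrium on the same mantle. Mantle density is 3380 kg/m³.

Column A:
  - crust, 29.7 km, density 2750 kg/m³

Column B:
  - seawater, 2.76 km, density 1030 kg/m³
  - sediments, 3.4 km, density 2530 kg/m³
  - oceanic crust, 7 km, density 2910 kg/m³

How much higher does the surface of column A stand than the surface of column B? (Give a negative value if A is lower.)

For any compensation level in the mantle, the mantle terms cancel and isostasy reduces to e = (Σt_A − Σt_B) − (Σ(ρt)_A − Σ(ρt)_B) / ρ_m.
Σt_A = 29.7 km; Σt_B = 13.16 km; Σ(ρt)_A = 81675; Σ(ρt)_B = 31814.8 (in km·kg/m³).
e = (29.7 − 13.16) − (81675 − 31814.8) / 3380 = 1.79 km.

1.79 km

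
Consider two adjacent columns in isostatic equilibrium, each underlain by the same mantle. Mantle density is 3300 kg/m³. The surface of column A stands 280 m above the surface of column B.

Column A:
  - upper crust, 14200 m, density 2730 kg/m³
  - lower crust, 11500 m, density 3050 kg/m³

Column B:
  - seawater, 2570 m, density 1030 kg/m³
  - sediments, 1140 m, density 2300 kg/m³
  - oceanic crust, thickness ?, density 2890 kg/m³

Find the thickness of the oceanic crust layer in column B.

Take the compensation level at the base of the deeper column (depth z_c below the surface of column A) and equate Σ ρ_i t_i down to z_c; mantle fills any gap and the z_c terms cancel.
Column A: 14200×2730 + 11500×3050 + (z_c − 25700)×3300
Column B: 280×0 + 2570×1030 + 1140×2300 + x×2890 + (z_c − 280 − 3710 − x)×3300
The z_c×3300 term appears on both sides and cancels. Collect the known terms of each column as K = Σ(ρt)_known − 3300 × (depth of known layers): K_A = 73841000 − 3300×25700 = −10969000; K_B = 5269100 − 3300×(280 + 3710) = −7897900.
Balance: K_A = K_B − x×(3300 − 2890), so x = (K_B − K_A)/(3300 − 2890) = 3071100/410 = 7490 m.

7490 m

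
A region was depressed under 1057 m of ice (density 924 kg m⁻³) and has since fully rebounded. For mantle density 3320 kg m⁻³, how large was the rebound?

294 m

Removing the load lets mantle flow back in; uplift u satisfies ρ_ice t = ρ_m u.
u = t ρ_ice/ρ_m = 1057 m × 924/3320 = 294 m.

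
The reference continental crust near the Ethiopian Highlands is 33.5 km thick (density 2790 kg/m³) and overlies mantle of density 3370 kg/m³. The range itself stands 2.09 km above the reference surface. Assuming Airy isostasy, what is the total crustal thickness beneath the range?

Root depth r = h ρ_c / (ρ_m − ρ_c) = 2.09 km × 2790 / 580 = 10.05 km.
Total thickness = T + h + r = 33.5 km + 2.09 km + 10.05 km = 45.6 km.

45.6 km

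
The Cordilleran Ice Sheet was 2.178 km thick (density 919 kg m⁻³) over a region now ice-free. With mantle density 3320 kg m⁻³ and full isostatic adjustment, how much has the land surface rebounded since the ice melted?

Removing the load lets mantle flow back in; uplift u satisfies ρ_ice t = ρ_m u.
u = t ρ_ice/ρ_m = 2.178 km × 919/3320 = 0.603 km.

0.603 km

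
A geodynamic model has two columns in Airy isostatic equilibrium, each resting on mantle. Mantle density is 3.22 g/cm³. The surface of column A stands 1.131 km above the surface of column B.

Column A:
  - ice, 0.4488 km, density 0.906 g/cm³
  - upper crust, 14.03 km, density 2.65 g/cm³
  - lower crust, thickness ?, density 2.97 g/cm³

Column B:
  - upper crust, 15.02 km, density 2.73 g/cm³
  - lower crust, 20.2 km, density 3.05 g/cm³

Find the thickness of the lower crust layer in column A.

Take the compensation level at the base of the deeper column (depth z_c below the surface of column A) and equate Σ ρ_i t_i down to z_c; mantle fills any gap and the z_c terms cancel.
Column A: 0.4488×0.906 + 14.03×2.65 + x×2.97 + (z_c − 14.4788 − x)×3.22
Column B: 1.131×0 + 15.02×2.73 + 20.2×3.05 + (z_c − 1.131 − 35.22)×3.22
The z_c×3.22 term appears on both sides and cancels. Collect the known terms of each column as K = Σ(ρt)_known − 3.22 × (depth of known layers): K_A = 37.5861128 − 3.22×14.4788 = −9.0356232; K_B = 102.6146 − 3.22×(1.131 + 35.22) = −14.43562.
Balance: K_A − x×(3.22 − 2.97) = K_B, so x = (K_A − K_B)/(3.22 − 2.97) = 5.4/0.25 = 21.6 km.

21.6 km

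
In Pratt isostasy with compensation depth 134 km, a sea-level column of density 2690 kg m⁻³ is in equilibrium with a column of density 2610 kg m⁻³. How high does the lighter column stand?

4.11 km

ρ_ref D = ρ (D + h) → h = D (ρ_ref − ρ)/ρ.
h = 134 km × (2690 − 2610)/2610 = 4.11 km.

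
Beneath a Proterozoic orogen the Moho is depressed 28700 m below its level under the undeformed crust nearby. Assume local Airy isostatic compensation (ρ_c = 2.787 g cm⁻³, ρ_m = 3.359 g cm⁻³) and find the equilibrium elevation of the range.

Isostatic balance requires: ρ_c h = (ρ_m − ρ_c) r.
h = r (ρ_m − ρ_c) / ρ_c = 28700 m × (3.359 − 2.787) / 2.787 = 5890 m.

5890 m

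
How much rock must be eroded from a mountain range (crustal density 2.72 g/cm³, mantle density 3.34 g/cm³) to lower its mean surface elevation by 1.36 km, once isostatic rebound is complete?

7.33 km

Net drop Δ = e − u = e − e ρ_c/ρ_m = e (ρ_m − ρ_c)/ρ_m.
e = Δ ρ_m/(ρ_m − ρ_c) = 1.36 km × 3.34/0.62 = 7.33 km.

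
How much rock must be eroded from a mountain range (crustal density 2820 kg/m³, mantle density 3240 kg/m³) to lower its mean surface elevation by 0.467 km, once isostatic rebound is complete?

Net drop Δ = e − u = e − e ρ_c/ρ_m = e (ρ_m − ρ_c)/ρ_m.
e = Δ ρ_m/(ρ_m − ρ_c) = 0.467 km × 3240/420 = 3.6 km.

3.6 km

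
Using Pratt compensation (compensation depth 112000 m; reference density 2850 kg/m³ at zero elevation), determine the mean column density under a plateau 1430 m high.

Pratt balance: ρ_ref D = ρ (D + h).
ρ = ρ_ref D/(D + h) = 2850 × 112000 m/(112000 m + 1430 m) = 2810 kg/m³.

2810 kg/m³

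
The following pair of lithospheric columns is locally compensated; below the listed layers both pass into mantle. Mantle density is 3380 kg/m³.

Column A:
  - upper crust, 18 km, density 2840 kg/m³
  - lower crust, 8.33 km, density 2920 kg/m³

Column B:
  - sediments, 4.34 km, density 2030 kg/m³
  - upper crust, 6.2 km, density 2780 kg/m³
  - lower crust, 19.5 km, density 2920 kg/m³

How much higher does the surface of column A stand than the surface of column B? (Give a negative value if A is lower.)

−1.48 km

For any compensation level in the mantle, the mantle terms cancel and isostasy reduces to e = (Σt_A − Σt_B) − (Σ(ρt)_A − Σ(ρt)_B) / ρ_m.
Σt_A = 26.33 km; Σt_B = 30.04 km; Σ(ρt)_A = 75443.6; Σ(ρt)_B = 82986.2 (in km·kg/m³).
e = (26.33 − 30.04) − (75443.6 − 82986.2) / 3380 = −1.48 km.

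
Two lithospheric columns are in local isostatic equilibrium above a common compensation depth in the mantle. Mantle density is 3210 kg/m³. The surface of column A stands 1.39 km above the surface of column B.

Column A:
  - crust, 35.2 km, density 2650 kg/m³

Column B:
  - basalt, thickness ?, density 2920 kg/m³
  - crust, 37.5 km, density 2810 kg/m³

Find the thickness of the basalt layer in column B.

0.862 km

Take the compensation level at the base of the deeper column (depth z_c below the surface of column A) and equate Σ ρ_i t_i down to z_c; mantle fills any gap and the z_c terms cancel.
Column A: 35.2×2650 + (z_c − 35.2)×3210
Column B: 1.39×0 + x×2920 + 37.5×2810 + (z_c − 1.39 − 37.5 − x)×3210
The z_c×3210 term appears on both sides and cancels. Collect the known terms of each column as K = Σ(ρt)_known − 3210 × (depth of known layers): K_A = 93280 − 3210×35.2 = −19712; K_B = 105375 − 3210×(1.39 + 37.5) = −19461.9.
Balance: K_A = K_B − x×(3210 − 2920), so x = (K_B − K_A)/(3210 − 2920) = 250.1/290 = 0.862 km.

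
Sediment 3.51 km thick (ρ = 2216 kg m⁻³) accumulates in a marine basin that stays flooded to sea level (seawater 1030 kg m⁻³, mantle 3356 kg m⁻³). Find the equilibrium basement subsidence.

1.79 km

Submarine loading: the sediment displaces seawater, and the subsidence is in turn flooded, so s (ρ_m − ρ_w) = t (ρ_sed − ρ_w).
s = 3.51 km × (2216 − 1030) / (3356 − 1030) = 1.79 km.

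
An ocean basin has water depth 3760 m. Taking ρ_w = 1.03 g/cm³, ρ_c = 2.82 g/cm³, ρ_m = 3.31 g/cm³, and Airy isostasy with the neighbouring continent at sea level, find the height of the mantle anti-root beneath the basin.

In Airy isostatic equilibrium: replacing crust with seawater at the top is compensated by replacing crust with mantle at the base: d (ρ_c − ρ_w) = a (ρ_m − ρ_c).
a = d (ρ_c − ρ_w)/(ρ_m − ρ_c) = 3760 m × 1.79/0.49 = 13700 m.

13700 m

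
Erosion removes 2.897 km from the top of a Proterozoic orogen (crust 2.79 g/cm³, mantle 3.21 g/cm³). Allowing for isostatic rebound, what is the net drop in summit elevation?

0.379 km

Rebound u = e ρ_c/ρ_m = 2.897 km × 2.79/3.21 = 2.518 km.
Net surface drop = e − u = 2.897 km − 2.518 km = e (ρ_m − ρ_c)/ρ_m = 0.379 km.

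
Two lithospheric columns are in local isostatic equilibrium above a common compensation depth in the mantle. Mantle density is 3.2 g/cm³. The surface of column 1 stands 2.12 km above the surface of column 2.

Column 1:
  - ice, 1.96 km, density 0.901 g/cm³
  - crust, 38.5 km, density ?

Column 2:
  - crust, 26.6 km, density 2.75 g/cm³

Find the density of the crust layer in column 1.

Take the compensation level at the base of the deeper column (depth z_c below the surface of column 1) and equate Σ ρ_i t_i down to z_c; mantle fills any gap and the z_c terms cancel.
Column 1: 1.96×0.901 + 38.5×ρ + (z_c − 40.46)×3.2
Column 2: 2.12×0 + 26.6×2.75 + (z_c − 2.12 − 26.6)×3.2
The z_c×3.2 term appears on both sides and cancels. Collect the known terms of each column as K = Σ(ρt)_known − 3.2 × (depth of known layers): K_1 = 1.76596 − 3.2×40.46 = −127.70604; K_2 = 73.15 − 3.2×(2.12 + 26.6) = −18.754.
Balance: K_1 + 38.5×ρ = K_2, so ρ = (K_2 − K_1)/38.5 = 108.952/38.5 = 2.83 g/cm³.

2.83 g/cm³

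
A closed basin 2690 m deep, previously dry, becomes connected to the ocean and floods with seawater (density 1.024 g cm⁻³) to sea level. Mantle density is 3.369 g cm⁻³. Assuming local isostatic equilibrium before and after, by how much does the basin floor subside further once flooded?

1170 m

After flooding the water column is d + s deep. Its weight must equal the weight of mantle displaced by the extra subsidence s: (d + s) ρ_w = s ρ_m.
s = d ρ_w / (ρ_m − ρ_w) = 2690 m × 1.024/(3.369 − 1.024) = 1170 m.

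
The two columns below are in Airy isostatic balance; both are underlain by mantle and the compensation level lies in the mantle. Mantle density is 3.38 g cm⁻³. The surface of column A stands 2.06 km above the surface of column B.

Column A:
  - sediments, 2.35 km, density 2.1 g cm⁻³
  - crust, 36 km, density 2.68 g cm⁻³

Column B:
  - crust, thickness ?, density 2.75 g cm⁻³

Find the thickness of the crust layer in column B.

Take the compensation level at the base of the deeper column (depth z_c below the surface of column A) and equate Σ ρ_i t_i down to z_c; mantle fills any gap and the z_c terms cancel.
Column A: 2.35×2.1 + 36×2.68 + (z_c − 38.35)×3.38
Column B: 2.06×0 + x×2.75 + (z_c − 2.06 − 0 − x)×3.38
The z_c×3.38 term appears on both sides and cancels. Collect the known terms of each column as K = Σ(ρt)_known − 3.38 × (depth of known layers): K_A = 101.415 − 3.38×38.35 = −28.208; K_B = 0 − 3.38×(2.06 + 0) = −6.9628.
Balance: K_A = K_B − x×(3.38 − 2.75), so x = (K_B − K_A)/(3.38 − 2.75) = 21.2452/0.63 = 33.7 km.

33.7 km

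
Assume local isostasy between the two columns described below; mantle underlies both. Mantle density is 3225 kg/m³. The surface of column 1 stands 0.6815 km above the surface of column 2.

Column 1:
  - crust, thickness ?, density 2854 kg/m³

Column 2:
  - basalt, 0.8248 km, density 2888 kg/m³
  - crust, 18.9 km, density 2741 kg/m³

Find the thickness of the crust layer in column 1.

Take the compensation level at the base of the deeper column (depth z_c below the surface of column 1) and equate Σ ρ_i t_i down to z_c; mantle fills any gap and the z_c terms cancel.
Column 1: x×2854 + (z_c − 0 − x)×3225
Column 2: 0.6815×0 + 0.8248×2888 + 18.9×2741 + (z_c − 0.6815 − 19.7248)×3225
The z_c×3225 term appears on both sides and cancels. Collect the known terms of each column as K = Σ(ρt)_known − 3225 × (depth of known layers): K_1 = 0 − 3225×0 = 0; K_2 = 54186.9224 − 3225×(0.6815 + 19.7248) = −11623.3951.
Balance: K_1 − x×(3225 − 2854) = K_2, so x = (K_1 − K_2)/(3225 − 2854) = 11623.4/371 = 31.3 km.

31.3 km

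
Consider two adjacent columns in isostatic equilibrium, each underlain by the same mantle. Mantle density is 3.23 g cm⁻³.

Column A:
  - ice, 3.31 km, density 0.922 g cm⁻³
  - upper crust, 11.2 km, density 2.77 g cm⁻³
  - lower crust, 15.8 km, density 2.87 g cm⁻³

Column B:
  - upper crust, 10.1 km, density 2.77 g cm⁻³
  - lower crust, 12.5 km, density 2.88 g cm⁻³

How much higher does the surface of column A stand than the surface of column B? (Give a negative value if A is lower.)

2.93 km

For any compensation level in the mantle, the mantle terms cancel and isostasy reduces to e = (Σt_A − Σt_B) − (Σ(ρt)_A − Σ(ρt)_B) / ρ_m.
Σt_A = 30.31 km; Σt_B = 22.6 km; Σ(ρt)_A = 79.42182; Σ(ρt)_B = 63.977 (in km·g cm⁻³).
e = (30.31 − 22.6) − (79.42182 − 63.977) / 3.23 = 2.93 km.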